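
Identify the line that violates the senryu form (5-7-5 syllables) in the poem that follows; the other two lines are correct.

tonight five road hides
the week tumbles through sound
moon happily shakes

Line 1: "tonight five road hides": 2+1+1+1 = 5 ✓
Line 2: "the week tumbles through sound": 1+1+2+1+1 = 6 (expected 7)
Line 3: "moon happily shakes": 1+3+1 = 5 ✓

The second line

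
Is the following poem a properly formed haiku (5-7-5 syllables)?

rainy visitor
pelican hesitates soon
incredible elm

Yes

Line 1: "rainy visitor": 2+3 = 5 ✓
Line 2: "pelican hesitates soon": 3+3+1 = 7 ✓
Line 3: "incredible elm": 4+1 = 5 ✓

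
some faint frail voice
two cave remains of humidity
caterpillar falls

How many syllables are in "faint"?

"faint" has 1 syllable.

1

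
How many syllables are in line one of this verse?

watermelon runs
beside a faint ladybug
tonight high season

5

Line one: watermelon(4) + runs(1) = 5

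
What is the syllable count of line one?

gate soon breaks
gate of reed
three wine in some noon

Line one: gate(1) + soon(1) + breaks(1) = 3

3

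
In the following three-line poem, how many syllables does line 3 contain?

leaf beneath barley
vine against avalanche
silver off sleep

4

Line 3: "silver off sleep": 2+1+1 = 4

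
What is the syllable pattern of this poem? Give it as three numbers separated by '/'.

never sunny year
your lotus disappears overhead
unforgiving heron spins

5/9/7

Line 1: "never sunny year": 2+2+1 = 5
Line 2: "your lotus disappears overhead": 1+2+3+3 = 9
Line 3: "unforgiving heron spins": 4+2+1 = 7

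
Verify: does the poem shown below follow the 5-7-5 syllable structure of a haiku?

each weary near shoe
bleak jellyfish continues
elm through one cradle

Line 1: each (1), weary (2), near (1), shoe (1) → 5 ✓
Line 2: bleak (1), jellyfish (3), continues (3) → 7 ✓
Line 3: elm (1), through (1), one (1), cradle (2) → 5 ✓

Yes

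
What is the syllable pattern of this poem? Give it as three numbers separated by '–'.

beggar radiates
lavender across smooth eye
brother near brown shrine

5–7–5

Line 1: "beggar radiates": 2+3 = 5
Line 2: "lavender across smooth eye": 3+2+1+1 = 7
Line 3: "brother near brown shrine": 2+1+1+1 = 5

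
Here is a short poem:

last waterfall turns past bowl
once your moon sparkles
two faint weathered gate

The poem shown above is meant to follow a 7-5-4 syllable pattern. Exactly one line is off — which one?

Line 1: last(1) + waterfall(3) + turns(1) + past(1) + bowl(1) = 7 ✓
Line 2: once(1) + your(1) + moon(1) + sparkles(2) = 5 ✓
Line 3: two(1) + faint(1) + weathered(2) + gate(1) = 5 (expected 4)

The third line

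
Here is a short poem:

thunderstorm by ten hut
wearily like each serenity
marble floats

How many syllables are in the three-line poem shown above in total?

18

Line 1: thunderstorm(3) + by(1) + ten(1) + hut(1) = 6
Line 2: wearily(3) + like(1) + each(1) + serenity(4) = 9
Line 3: marble(2) + floats(1) = 3
Total: 6 + 9 + 3 = 18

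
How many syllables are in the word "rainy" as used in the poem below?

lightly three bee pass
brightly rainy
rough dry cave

"rainy" has 2 syllables.

2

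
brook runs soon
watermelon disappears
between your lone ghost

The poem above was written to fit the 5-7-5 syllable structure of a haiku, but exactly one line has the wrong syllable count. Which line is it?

Line 1: brook (1), runs (1), soon (1) → 3 (expected 5)
Line 2: watermelon (4), disappears (3) → 7 ✓
Line 3: between (2), your (1), lone (1), ghost (1) → 5 ✓

Line 1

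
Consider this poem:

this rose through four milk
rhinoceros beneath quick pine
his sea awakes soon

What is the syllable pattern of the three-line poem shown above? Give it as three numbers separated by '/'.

5/8/5

Line 1: this(1) + rose(1) + through(1) + four(1) + milk(1) = 5
Line 2: rhinoceros(4) + beneath(2) + quick(1) + pine(1) = 8
Line 3: his(1) + sea(1) + awakes(2) + soon(1) = 5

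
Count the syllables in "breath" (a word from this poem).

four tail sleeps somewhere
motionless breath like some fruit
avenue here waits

"breath" has 1 syllable.

1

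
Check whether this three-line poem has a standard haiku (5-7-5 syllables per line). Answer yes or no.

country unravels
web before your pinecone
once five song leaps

No

Line 1: "country unravels": 2+3 = 5 ✓
Line 2: "web before your pinecone": 1+2+1+2 = 6 (expected 7)
Line 3: "once five song leaps": 1+1+1+1 = 4 (expected 5)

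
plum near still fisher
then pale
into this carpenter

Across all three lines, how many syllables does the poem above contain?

13

Line 1: "plum near still fisher": 1+1+1+2 = 5
Line 2: "then pale": 1+1 = 2
Line 3: "into this carpenter": 2+1+3 = 6
Total: 5 + 2 + 6 = 13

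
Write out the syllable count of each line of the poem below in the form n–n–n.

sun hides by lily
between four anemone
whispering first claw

Line 1: "sun hides by lily": 1+1+1+2 = 5
Line 2: "between four anemone": 2+1+4 = 7
Line 3: "whispering first claw": 3+1+1 = 5

5–7–5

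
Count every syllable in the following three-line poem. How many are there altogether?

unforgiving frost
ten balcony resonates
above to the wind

Line 1: unforgiving(4) + frost(1) = 5
Line 2: ten(1) + balcony(3) + resonates(3) = 7
Line 3: above(2) + to(1) + the(1) + wind(1) = 5
Total: 5 + 7 + 5 = 17

17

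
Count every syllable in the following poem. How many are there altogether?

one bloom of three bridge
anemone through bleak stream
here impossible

17

Line 1: one(1) + bloom(1) + of(1) + three(1) + bridge(1) = 5
Line 2: anemone(4) + through(1) + bleak(1) + stream(1) = 7
Line 3: here(1) + impossible(4) = 5
Total: 5 + 7 + 5 = 17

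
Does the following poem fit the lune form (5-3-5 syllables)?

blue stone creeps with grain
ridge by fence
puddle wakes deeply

Line 1: "blue stone creeps with grain": 1+1+1+1+1 = 5 ✓
Line 2: "ridge by fence": 1+1+1 = 3 ✓
Line 3: "puddle wakes deeply": 2+1+2 = 5 ✓

Yes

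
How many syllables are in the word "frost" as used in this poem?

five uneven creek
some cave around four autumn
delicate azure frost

1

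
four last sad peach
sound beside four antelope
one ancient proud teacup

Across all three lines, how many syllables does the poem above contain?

Line 1: four (1), last (1), sad (1), peach (1) → 4
Line 2: sound (1), beside (2), four (1), antelope (3) → 7
Line 3: one (1), ancient (2), proud (1), teacup (2) → 6
Total: 4 + 7 + 6 = 17

17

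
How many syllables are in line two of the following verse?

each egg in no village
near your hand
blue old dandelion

Line two: near (1), your (1), hand (1) → 3

3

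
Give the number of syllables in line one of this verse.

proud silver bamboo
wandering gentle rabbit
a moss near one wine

5

Line one: proud(1) + silver(2) + bamboo(2) = 5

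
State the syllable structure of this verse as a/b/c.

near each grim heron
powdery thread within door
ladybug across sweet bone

Line 1: near (1), each (1), grim (1), heron (2) → 5
Line 2: powdery (3), thread (1), within (2), door (1) → 7
Line 3: ladybug (3), across (2), sweet (1), bone (1) → 7

5/7/7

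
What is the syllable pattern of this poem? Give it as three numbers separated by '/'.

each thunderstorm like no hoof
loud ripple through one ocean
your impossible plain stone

Line 1: "each thunderstorm like no hoof": 1+3+1+1+1 = 7
Line 2: "loud ripple through one ocean": 1+2+1+1+2 = 7
Line 3: "your impossible plain stone": 1+4+1+1 = 7

7/7/7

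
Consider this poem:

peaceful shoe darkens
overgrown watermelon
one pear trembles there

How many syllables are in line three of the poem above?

Line three: "one pear trembles there": 1+1+2+1 = 5

5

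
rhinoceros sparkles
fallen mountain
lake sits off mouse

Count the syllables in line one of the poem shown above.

Line one: rhinoceros(4) + sparkles(2) = 6

6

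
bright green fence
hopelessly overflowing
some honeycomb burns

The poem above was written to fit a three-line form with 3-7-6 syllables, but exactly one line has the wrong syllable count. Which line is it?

Line 1: bright(1) + green(1) + fence(1) = 3 ✓
Line 2: hopelessly(3) + overflowing(4) = 7 ✓
Line 3: some(1) + honeycomb(3) + burns(1) = 5 (expected 6)

Line 3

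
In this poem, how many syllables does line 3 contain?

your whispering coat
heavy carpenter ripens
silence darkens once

Line 3: "silence darkens once": 2+2+1 = 5

5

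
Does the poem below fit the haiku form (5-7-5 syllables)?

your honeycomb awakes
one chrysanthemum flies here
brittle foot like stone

Line 1: your (1), honeycomb (3), awakes (2) → 6 (expected 5)
Line 2: one (1), chrysanthemum (4), flies (1), here (1) → 7 ✓
Line 3: brittle (2), foot (1), like (1), stone (1) → 5 ✓

No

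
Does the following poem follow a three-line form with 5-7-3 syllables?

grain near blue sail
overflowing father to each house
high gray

Line 1: "grain near blue sail": 1+1+1+1 = 4 (expected 5)
Line 2: "overflowing father to each house": 4+2+1+1+1 = 9 (expected 7)
Line 3: "high gray": 1+1 = 2 (expected 3)

No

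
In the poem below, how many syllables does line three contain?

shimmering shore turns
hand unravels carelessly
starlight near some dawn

5

Line three: starlight(2) + near(1) + some(1) + dawn(1) = 5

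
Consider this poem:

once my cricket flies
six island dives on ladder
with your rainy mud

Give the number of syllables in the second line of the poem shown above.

7

The second line: six(1) + island(2) + dives(1) + on(1) + ladder(2) = 7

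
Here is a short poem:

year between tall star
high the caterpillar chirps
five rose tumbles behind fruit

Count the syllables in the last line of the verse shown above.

7

The last line: "five rose tumbles behind fruit": 1+1+2+2+1 = 7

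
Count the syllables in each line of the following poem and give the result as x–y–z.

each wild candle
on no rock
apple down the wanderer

4–3–7

Line 1: each(1) + wild(1) + candle(2) = 4
Line 2: on(1) + no(1) + rock(1) = 3
Line 3: apple(2) + down(1) + the(1) + wanderer(3) = 7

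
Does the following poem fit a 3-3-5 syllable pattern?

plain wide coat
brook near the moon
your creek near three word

No

Line 1: plain (1), wide (1), coat (1) → 3 ✓
Line 2: brook (1), near (1), the (1), moon (1) → 4 (expected 3)
Line 3: your (1), creek (1), near (1), three (1), word (1) → 5 ✓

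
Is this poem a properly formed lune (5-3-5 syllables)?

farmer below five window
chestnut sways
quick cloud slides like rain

Line 1: farmer(2) + below(2) + five(1) + window(2) = 7 (expected 5)
Line 2: chestnut(2) + sways(1) = 3 ✓
Line 3: quick(1) + cloud(1) + slides(1) + like(1) + rain(1) = 5 ✓

No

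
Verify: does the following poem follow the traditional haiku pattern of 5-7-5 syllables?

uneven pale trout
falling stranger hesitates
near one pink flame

Line 1: "uneven pale trout": 3+1+1 = 5 ✓
Line 2: "falling stranger hesitates": 2+2+3 = 7 ✓
Line 3: "near one pink flame": 1+1+1+1 = 4 (expected 5)

No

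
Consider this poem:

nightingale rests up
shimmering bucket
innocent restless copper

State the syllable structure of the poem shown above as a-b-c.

Line 1: "nightingale rests up": 3+1+1 = 5
Line 2: "shimmering bucket": 3+2 = 5
Line 3: "innocent restless copper": 3+2+2 = 7

5-5-7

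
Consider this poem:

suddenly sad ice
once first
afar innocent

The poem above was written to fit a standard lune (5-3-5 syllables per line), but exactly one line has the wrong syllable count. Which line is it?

Line 2

Line 1: "suddenly sad ice": 3+1+1 = 5 ✓
Line 2: "once first": 1+1 = 2 (expected 3)
Line 3: "afar innocent": 2+3 = 5 ✓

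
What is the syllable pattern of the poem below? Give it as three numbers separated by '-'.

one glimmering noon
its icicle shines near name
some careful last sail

Line 1: one (1), glimmering (3), noon (1) → 5
Line 2: its (1), icicle (3), shines (1), near (1), name (1) → 7
Line 3: some (1), careful (2), last (1), sail (1) → 5

5-7-5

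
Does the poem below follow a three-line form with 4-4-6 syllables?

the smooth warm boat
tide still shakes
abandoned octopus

No

Line 1: the(1) + smooth(1) + warm(1) + boat(1) = 4 ✓
Line 2: tide(1) + still(1) + shakes(1) = 3 (expected 4)
Line 3: abandoned(3) + octopus(3) = 6 ✓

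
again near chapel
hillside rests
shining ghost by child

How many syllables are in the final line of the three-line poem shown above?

The final line: shining(2) + ghost(1) + by(1) + child(1) = 5

5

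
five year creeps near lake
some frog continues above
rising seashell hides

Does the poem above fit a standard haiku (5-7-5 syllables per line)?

Line 1: "five year creeps near lake": 1+1+1+1+1 = 5 ✓
Line 2: "some frog continues above": 1+1+3+2 = 7 ✓
Line 3: "rising seashell hides": 2+2+1 = 5 ✓

Yes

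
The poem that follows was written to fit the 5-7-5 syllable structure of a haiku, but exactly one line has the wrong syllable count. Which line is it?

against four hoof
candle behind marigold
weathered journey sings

Line 1: "against four hoof": 2+1+1 = 4 (expected 5)
Line 2: "candle behind marigold": 2+2+3 = 7 ✓
Line 3: "weathered journey sings": 2+2+1 = 5 ✓

Line 1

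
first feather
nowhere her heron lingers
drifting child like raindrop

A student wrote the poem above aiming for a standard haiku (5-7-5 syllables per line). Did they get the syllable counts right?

No

Line 1: first(1) + feather(2) = 3 (expected 5)
Line 2: nowhere(2) + her(1) + heron(2) + lingers(2) = 7 ✓
Line 3: drifting(2) + child(1) + like(1) + raindrop(2) = 6 (expected 5)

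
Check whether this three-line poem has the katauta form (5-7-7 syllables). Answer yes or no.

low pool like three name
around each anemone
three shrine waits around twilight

Yes

Line 1: low (1), pool (1), like (1), three (1), name (1) → 5 ✓
Line 2: around (2), each (1), anemone (4) → 7 ✓
Line 3: three (1), shrine (1), waits (1), around (2), twilight (2) → 7 ✓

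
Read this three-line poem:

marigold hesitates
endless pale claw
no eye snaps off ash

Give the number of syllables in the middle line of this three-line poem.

4

The middle line: "endless pale claw": 2+1+1 = 4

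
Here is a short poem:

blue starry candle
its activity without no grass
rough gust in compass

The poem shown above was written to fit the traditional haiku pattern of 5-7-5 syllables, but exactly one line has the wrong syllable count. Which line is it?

Line 1: "blue starry candle": 1+2+2 = 5 ✓
Line 2: "its activity without no grass": 1+4+2+1+1 = 9 (expected 7)
Line 3: "rough gust in compass": 1+1+1+2 = 5 ✓

Line 2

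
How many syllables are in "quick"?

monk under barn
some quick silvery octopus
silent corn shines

1

"quick" has 1 syllable.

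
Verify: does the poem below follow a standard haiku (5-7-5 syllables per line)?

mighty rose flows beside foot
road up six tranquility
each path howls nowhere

No

Line 1: mighty (2), rose (1), flows (1), beside (2), foot (1) → 7 (expected 5)
Line 2: road (1), up (1), six (1), tranquility (4) → 7 ✓
Line 3: each (1), path (1), howls (1), nowhere (2) → 5 ✓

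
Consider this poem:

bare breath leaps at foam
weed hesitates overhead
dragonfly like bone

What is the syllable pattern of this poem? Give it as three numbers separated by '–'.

Line 1: bare(1) + breath(1) + leaps(1) + at(1) + foam(1) = 5
Line 2: weed(1) + hesitates(3) + overhead(3) = 7
Line 3: dragonfly(3) + like(1) + bone(1) = 5

5–7–5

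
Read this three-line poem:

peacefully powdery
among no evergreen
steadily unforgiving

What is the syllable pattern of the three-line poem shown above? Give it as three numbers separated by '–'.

Line 1: "peacefully powdery": 3+3 = 6
Line 2: "among no evergreen": 2+1+3 = 6
Line 3: "steadily unforgiving": 3+4 = 7

6–6–7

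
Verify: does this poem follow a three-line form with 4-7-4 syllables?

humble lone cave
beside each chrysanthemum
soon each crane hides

Line 1: humble(2) + lone(1) + cave(1) = 4 ✓
Line 2: beside(2) + each(1) + chrysanthemum(4) = 7 ✓
Line 3: soon(1) + each(1) + crane(1) + hides(1) = 4 ✓

Yes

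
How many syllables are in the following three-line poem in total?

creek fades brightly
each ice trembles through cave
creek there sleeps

13

Line 1: "creek fades brightly": 1+1+2 = 4
Line 2: "each ice trembles through cave": 1+1+2+1+1 = 6
Line 3: "creek there sleeps": 1+1+1 = 3
Total: 4 + 6 + 3 = 13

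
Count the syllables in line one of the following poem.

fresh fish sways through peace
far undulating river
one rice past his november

Line one: "fresh fish sways through peace": 1+1+1+1+1 = 5

5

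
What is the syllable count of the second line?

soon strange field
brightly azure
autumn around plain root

4

The second line: brightly(2) + azure(2) = 4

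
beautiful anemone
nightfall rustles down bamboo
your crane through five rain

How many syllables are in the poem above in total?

19

Line 1: "beautiful anemone": 3+4 = 7
Line 2: "nightfall rustles down bamboo": 2+2+1+2 = 7
Line 3: "your crane through five rain": 1+1+1+1+1 = 5
Total: 7 + 7 + 5 = 19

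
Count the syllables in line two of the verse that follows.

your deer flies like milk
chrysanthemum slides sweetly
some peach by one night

7

Line two: "chrysanthemum slides sweetly": 4+1+2 = 7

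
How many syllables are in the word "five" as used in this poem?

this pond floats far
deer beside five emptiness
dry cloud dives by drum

1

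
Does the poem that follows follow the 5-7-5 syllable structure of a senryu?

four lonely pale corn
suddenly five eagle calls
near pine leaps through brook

Yes

Line 1: four(1) + lonely(2) + pale(1) + corn(1) = 5 ✓
Line 2: suddenly(3) + five(1) + eagle(2) + calls(1) = 7 ✓
Line 3: near(1) + pine(1) + leaps(1) + through(1) + brook(1) = 5 ✓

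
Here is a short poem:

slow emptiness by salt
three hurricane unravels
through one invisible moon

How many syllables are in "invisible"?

4

"invisible" has 4 syllables.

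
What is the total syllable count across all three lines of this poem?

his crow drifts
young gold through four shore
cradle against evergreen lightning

Line 1: his(1) + crow(1) + drifts(1) = 3
Line 2: young(1) + gold(1) + through(1) + four(1) + shore(1) = 5
Line 3: cradle(2) + against(2) + evergreen(3) + lightning(2) = 9
Total: 3 + 5 + 9 = 17

17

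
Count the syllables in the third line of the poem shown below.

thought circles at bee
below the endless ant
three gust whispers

4

The third line: three(1) + gust(1) + whispers(2) = 4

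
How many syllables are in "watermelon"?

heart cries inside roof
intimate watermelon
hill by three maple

4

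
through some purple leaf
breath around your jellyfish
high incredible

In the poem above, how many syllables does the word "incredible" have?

4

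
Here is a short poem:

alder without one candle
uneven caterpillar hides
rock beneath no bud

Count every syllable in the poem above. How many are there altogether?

Line 1: "alder without one candle": 2+2+1+2 = 7
Line 2: "uneven caterpillar hides": 3+4+1 = 8
Line 3: "rock beneath no bud": 1+2+1+1 = 5
Total: 7 + 8 + 5 = 20

20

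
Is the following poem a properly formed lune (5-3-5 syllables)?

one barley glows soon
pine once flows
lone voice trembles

No

Line 1: one (1), barley (2), glows (1), soon (1) → 5 ✓
Line 2: pine (1), once (1), flows (1) → 3 ✓
Line 3: lone (1), voice (1), trembles (2) → 4 (expected 5)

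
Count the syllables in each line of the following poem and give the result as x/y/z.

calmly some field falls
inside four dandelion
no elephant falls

5/7/5

Line 1: calmly (2), some (1), field (1), falls (1) → 5
Line 2: inside (2), four (1), dandelion (4) → 7
Line 3: no (1), elephant (3), falls (1) → 5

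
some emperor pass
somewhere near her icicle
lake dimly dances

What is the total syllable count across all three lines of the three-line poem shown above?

17

Line 1: some (1), emperor (3), pass (1) → 5
Line 2: somewhere (2), near (1), her (1), icicle (3) → 7
Line 3: lake (1), dimly (2), dances (2) → 5
Total: 5 + 7 + 5 = 17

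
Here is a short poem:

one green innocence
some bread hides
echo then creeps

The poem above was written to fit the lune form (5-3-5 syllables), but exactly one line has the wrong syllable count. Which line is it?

The third line

Line 1: one(1) + green(1) + innocence(3) = 5 ✓
Line 2: some(1) + bread(1) + hides(1) = 3 ✓
Line 3: echo(2) + then(1) + creeps(1) = 4 (expected 5)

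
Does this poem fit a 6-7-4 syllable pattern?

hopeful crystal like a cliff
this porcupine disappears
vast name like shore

No

Line 1: hopeful(2) + crystal(2) + like(1) + a(1) + cliff(1) = 7 (expected 6)
Line 2: this(1) + porcupine(3) + disappears(3) = 7 ✓
Line 3: vast(1) + name(1) + like(1) + shore(1) = 4 ✓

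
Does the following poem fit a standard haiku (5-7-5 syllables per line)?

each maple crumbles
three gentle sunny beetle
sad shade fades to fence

Line 1: each (1), maple (2), crumbles (2) → 5 ✓
Line 2: three (1), gentle (2), sunny (2), beetle (2) → 7 ✓
Line 3: sad (1), shade (1), fades (1), to (1), fence (1) → 5 ✓

Yes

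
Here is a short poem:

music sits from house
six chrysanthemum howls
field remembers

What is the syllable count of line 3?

4

Line 3: field(1) + remembers(3) = 4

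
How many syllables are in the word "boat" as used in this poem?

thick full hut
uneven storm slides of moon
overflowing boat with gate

1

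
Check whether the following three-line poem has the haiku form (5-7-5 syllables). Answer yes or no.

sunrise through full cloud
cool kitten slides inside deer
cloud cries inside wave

Line 1: sunrise(2) + through(1) + full(1) + cloud(1) = 5 ✓
Line 2: cool(1) + kitten(2) + slides(1) + inside(2) + deer(1) = 7 ✓
Line 3: cloud(1) + cries(1) + inside(2) + wave(1) = 5 ✓

Yes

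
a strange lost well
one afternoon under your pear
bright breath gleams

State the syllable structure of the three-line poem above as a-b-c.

4-8-3

Line 1: a(1) + strange(1) + lost(1) + well(1) = 4
Line 2: one(1) + afternoon(3) + under(2) + your(1) + pear(1) = 8
Line 3: bright(1) + breath(1) + gleams(1) = 3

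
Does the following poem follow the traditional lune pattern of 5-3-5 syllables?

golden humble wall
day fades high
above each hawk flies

Yes

Line 1: "golden humble wall": 2+2+1 = 5 ✓
Line 2: "day fades high": 1+1+1 = 3 ✓
Line 3: "above each hawk flies": 2+1+1+1 = 5 ✓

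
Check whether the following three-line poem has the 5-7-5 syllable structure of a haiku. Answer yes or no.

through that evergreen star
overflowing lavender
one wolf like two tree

Line 1: "through that evergreen star": 1+1+3+1 = 6 (expected 5)
Line 2: "overflowing lavender": 4+3 = 7 ✓
Line 3: "one wolf like two tree": 1+1+1+1+1 = 5 ✓

No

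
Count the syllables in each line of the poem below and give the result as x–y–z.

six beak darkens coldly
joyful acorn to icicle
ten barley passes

6–8–5

Line 1: "six beak darkens coldly": 1+1+2+2 = 6
Line 2: "joyful acorn to icicle": 2+2+1+3 = 8
Line 3: "ten barley passes": 1+2+2 = 5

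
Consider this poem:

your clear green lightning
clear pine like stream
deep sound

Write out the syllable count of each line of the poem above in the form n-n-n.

5-4-2

Line 1: your(1) + clear(1) + green(1) + lightning(2) = 5
Line 2: clear(1) + pine(1) + like(1) + stream(1) = 4
Line 3: deep(1) + sound(1) = 2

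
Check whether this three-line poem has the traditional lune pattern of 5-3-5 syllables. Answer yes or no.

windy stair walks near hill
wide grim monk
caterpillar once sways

No

Line 1: windy(2) + stair(1) + walks(1) + near(1) + hill(1) = 6 (expected 5)
Line 2: wide(1) + grim(1) + monk(1) = 3 ✓
Line 3: caterpillar(4) + once(1) + sways(1) = 6 (expected 5)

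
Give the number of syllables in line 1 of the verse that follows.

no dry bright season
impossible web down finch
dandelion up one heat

Line 1: no(1) + dry(1) + bright(1) + season(2) = 5

5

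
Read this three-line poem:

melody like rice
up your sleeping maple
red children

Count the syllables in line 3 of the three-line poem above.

3

Line 3: "red children": 1+2 = 3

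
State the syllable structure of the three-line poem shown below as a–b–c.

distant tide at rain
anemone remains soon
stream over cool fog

Line 1: distant (2), tide (1), at (1), rain (1) → 5
Line 2: anemone (4), remains (2), soon (1) → 7
Line 3: stream (1), over (2), cool (1), fog (1) → 5

5–7–5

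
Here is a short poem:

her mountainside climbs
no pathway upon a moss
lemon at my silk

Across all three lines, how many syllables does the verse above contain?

17

Line 1: her(1) + mountainside(3) + climbs(1) = 5
Line 2: no(1) + pathway(2) + upon(2) + a(1) + moss(1) = 7
Line 3: lemon(2) + at(1) + my(1) + silk(1) = 5
Total: 5 + 7 + 5 = 17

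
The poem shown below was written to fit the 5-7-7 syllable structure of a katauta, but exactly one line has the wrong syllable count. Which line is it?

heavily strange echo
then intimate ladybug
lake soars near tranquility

Line 1: heavily (3), strange (1), echo (2) → 6 (expected 5)
Line 2: then (1), intimate (3), ladybug (3) → 7 ✓
Line 3: lake (1), soars (1), near (1), tranquility (4) → 7 ✓

Line 1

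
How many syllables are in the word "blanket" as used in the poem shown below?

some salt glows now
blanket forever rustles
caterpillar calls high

2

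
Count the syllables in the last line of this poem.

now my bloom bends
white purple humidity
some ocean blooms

4

The last line: "some ocean blooms": 1+2+1 = 4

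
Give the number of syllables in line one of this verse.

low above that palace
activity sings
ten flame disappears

Line one: low(1) + above(2) + that(1) + palace(2) = 6

6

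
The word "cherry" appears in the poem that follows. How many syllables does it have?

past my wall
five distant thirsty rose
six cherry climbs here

"cherry" has 2 syllables.

2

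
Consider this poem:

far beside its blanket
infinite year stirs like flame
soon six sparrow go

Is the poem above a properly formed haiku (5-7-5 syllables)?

Line 1: far (1), beside (2), its (1), blanket (2) → 6 (expected 5)
Line 2: infinite (3), year (1), stirs (1), like (1), flame (1) → 7 ✓
Line 3: soon (1), six (1), sparrow (2), go (1) → 5 ✓

No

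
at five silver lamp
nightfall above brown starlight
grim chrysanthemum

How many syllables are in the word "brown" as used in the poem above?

"brown" has 1 syllable.

1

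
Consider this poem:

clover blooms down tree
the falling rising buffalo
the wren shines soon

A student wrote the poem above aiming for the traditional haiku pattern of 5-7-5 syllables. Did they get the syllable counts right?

Line 1: clover (2), blooms (1), down (1), tree (1) → 5 ✓
Line 2: the (1), falling (2), rising (2), buffalo (3) → 8 (expected 7)
Line 3: the (1), wren (1), shines (1), soon (1) → 4 (expected 5)

No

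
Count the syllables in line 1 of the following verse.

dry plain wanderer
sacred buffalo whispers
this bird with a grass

5

Line 1: dry(1) + plain(1) + wanderer(3) = 5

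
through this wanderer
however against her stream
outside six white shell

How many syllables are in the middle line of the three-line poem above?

7

The middle line: "however against her stream": 3+2+1+1 = 7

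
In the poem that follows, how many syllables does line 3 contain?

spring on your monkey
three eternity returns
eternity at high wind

Line 3: eternity (4), at (1), high (1), wind (1) → 7

7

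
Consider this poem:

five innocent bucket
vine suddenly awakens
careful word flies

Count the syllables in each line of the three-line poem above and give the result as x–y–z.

Line 1: five (1), innocent (3), bucket (2) → 6
Line 2: vine (1), suddenly (3), awakens (3) → 7
Line 3: careful (2), word (1), flies (1) → 4

6–7–4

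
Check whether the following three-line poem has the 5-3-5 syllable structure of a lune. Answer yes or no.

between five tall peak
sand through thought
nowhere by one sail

Line 1: "between five tall peak": 2+1+1+1 = 5 ✓
Line 2: "sand through thought": 1+1+1 = 3 ✓
Line 3: "nowhere by one sail": 2+1+1+1 = 5 ✓

Yes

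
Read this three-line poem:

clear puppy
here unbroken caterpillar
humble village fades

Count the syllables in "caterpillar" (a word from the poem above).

4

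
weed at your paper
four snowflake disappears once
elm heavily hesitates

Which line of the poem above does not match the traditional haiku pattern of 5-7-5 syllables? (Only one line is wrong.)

Line 1: weed (1), at (1), your (1), paper (2) → 5 ✓
Line 2: four (1), snowflake (2), disappears (3), once (1) → 7 ✓
Line 3: elm (1), heavily (3), hesitates (3) → 7 (expected 5)

The third line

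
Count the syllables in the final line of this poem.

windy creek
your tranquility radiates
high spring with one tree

The final line: high (1), spring (1), with (1), one (1), tree (1) → 5

5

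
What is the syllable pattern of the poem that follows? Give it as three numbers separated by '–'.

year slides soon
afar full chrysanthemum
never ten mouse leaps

3–7–5

Line 1: year (1), slides (1), soon (1) → 3
Line 2: afar (2), full (1), chrysanthemum (4) → 7
Line 3: never (2), ten (1), mouse (1), leaps (1) → 5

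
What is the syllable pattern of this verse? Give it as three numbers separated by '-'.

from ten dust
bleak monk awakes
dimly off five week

3-4-5

Line 1: "from ten dust": 1+1+1 = 3
Line 2: "bleak monk awakes": 1+1+2 = 4
Line 3: "dimly off five week": 2+1+1+1 = 5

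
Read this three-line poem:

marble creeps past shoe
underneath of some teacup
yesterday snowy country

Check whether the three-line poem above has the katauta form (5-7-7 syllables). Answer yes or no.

Line 1: marble (2), creeps (1), past (1), shoe (1) → 5 ✓
Line 2: underneath (3), of (1), some (1), teacup (2) → 7 ✓
Line 3: yesterday (3), snowy (2), country (2) → 7 ✓

Yes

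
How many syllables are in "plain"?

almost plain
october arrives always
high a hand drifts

1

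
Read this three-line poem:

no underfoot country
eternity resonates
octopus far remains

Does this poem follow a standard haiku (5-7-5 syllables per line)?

No

Line 1: no (1), underfoot (3), country (2) → 6 (expected 5)
Line 2: eternity (4), resonates (3) → 7 ✓
Line 3: octopus (3), far (1), remains (2) → 6 (expected 5)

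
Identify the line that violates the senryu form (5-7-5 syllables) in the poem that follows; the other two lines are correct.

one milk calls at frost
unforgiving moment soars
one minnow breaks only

Line 3

Line 1: one (1), milk (1), calls (1), at (1), frost (1) → 5 ✓
Line 2: unforgiving (4), moment (2), soars (1) → 7 ✓
Line 3: one (1), minnow (2), breaks (1), only (2) → 6 (expected 5)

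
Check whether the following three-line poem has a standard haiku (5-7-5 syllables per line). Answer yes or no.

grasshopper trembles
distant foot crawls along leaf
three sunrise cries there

Line 1: grasshopper(3) + trembles(2) = 5 ✓
Line 2: distant(2) + foot(1) + crawls(1) + along(2) + leaf(1) = 7 ✓
Line 3: three(1) + sunrise(2) + cries(1) + there(1) = 5 ✓

Yes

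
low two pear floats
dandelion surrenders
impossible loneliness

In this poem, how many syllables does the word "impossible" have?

4

"impossible" has 4 syllables.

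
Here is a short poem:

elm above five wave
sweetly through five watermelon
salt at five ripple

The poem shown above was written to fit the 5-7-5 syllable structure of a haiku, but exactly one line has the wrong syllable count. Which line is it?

The second line

Line 1: elm (1), above (2), five (1), wave (1) → 5 ✓
Line 2: sweetly (2), through (1), five (1), watermelon (4) → 8 (expected 7)
Line 3: salt (1), at (1), five (1), ripple (2) → 5 ✓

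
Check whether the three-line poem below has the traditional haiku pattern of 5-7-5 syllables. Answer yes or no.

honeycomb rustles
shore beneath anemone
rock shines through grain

Line 1: honeycomb(3) + rustles(2) = 5 ✓
Line 2: shore(1) + beneath(2) + anemone(4) = 7 ✓
Line 3: rock(1) + shines(1) + through(1) + grain(1) = 4 (expected 5)

No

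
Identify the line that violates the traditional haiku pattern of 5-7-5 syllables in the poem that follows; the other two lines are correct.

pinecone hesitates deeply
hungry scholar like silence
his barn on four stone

Line 1: pinecone(2) + hesitates(3) + deeply(2) = 7 (expected 5)
Line 2: hungry(2) + scholar(2) + like(1) + silence(2) = 7 ✓
Line 3: his(1) + barn(1) + on(1) + four(1) + stone(1) = 5 ✓

The first line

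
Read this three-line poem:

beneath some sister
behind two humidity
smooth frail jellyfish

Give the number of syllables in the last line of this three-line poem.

5

The last line: smooth (1), frail (1), jellyfish (3) → 5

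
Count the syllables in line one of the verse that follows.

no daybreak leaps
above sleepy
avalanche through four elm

Line one: no(1) + daybreak(2) + leaps(1) = 4

4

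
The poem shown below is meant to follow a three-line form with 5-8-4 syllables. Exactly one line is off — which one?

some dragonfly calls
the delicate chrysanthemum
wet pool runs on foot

Line 1: some (1), dragonfly (3), calls (1) → 5 ✓
Line 2: the (1), delicate (3), chrysanthemum (4) → 8 ✓
Line 3: wet (1), pool (1), runs (1), on (1), foot (1) → 5 (expected 4)

Line 3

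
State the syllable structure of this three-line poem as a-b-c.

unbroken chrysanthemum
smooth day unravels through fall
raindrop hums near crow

Line 1: unbroken(3) + chrysanthemum(4) = 7
Line 2: smooth(1) + day(1) + unravels(3) + through(1) + fall(1) = 7
Line 3: raindrop(2) + hums(1) + near(1) + crow(1) = 5

7-7-5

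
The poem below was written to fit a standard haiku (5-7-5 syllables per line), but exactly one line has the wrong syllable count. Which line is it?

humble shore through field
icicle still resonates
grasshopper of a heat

Line 3

Line 1: humble(2) + shore(1) + through(1) + field(1) = 5 ✓
Line 2: icicle(3) + still(1) + resonates(3) = 7 ✓
Line 3: grasshopper(3) + of(1) + a(1) + heat(1) = 6 (expected 5)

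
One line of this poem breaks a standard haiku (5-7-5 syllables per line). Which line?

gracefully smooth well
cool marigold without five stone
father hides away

Line 1: gracefully (3), smooth (1), well (1) → 5 ✓
Line 2: cool (1), marigold (3), without (2), five (1), stone (1) → 8 (expected 7)
Line 3: father (2), hides (1), away (2) → 5 ✓

Line 2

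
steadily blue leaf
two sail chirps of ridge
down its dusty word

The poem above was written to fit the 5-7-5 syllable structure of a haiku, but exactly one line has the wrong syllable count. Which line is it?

Line 1: steadily (3), blue (1), leaf (1) → 5 ✓
Line 2: two (1), sail (1), chirps (1), of (1), ridge (1) → 5 (expected 7)
Line 3: down (1), its (1), dusty (2), word (1) → 5 ✓

Line 2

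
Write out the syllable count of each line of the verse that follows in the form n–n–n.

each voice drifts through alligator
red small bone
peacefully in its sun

8–3–6

Line 1: each (1), voice (1), drifts (1), through (1), alligator (4) → 8
Line 2: red (1), small (1), bone (1) → 3
Line 3: peacefully (3), in (1), its (1), sun (1) → 6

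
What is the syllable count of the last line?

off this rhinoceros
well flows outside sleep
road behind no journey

The last line: road (1), behind (2), no (1), journey (2) → 6

6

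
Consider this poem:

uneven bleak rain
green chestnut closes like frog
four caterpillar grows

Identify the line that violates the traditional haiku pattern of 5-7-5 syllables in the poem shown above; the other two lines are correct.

Line 3

Line 1: uneven (3), bleak (1), rain (1) → 5 ✓
Line 2: green (1), chestnut (2), closes (2), like (1), frog (1) → 7 ✓
Line 3: four (1), caterpillar (4), grows (1) → 6 (expected 5)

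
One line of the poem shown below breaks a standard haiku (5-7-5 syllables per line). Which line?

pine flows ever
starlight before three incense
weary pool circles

Line 1: "pine flows ever": 1+1+2 = 4 (expected 5)
Line 2: "starlight before three incense": 2+2+1+2 = 7 ✓
Line 3: "weary pool circles": 2+1+2 = 5 ✓

The first line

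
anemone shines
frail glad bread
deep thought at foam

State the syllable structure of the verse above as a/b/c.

5/3/4

Line 1: anemone(4) + shines(1) = 5
Line 2: frail(1) + glad(1) + bread(1) = 3
Line 3: deep(1) + thought(1) + at(1) + foam(1) = 4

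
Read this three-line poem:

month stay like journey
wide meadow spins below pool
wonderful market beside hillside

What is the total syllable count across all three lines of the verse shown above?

21

Line 1: month (1), stay (1), like (1), journey (2) → 5
Line 2: wide (1), meadow (2), spins (1), below (2), pool (1) → 7
Line 3: wonderful (3), market (2), beside (2), hillside (2) → 9
Total: 5 + 7 + 9 = 21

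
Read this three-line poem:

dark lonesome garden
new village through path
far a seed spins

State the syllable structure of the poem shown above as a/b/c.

5/5/4

Line 1: dark (1), lonesome (2), garden (2) → 5
Line 2: new (1), village (2), through (1), path (1) → 5
Line 3: far (1), a (1), seed (1), spins (1) → 4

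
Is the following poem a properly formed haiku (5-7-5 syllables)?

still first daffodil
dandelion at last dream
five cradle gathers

Yes

Line 1: still(1) + first(1) + daffodil(3) = 5 ✓
Line 2: dandelion(4) + at(1) + last(1) + dream(1) = 7 ✓
Line 3: five(1) + cradle(2) + gathers(2) = 5 ✓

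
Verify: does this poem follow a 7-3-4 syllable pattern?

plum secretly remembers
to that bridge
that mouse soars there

Yes

Line 1: "plum secretly remembers": 1+3+3 = 7 ✓
Line 2: "to that bridge": 1+1+1 = 3 ✓
Line 3: "that mouse soars there": 1+1+1+1 = 4 ✓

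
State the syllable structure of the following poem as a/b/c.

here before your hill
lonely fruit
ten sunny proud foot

Line 1: here(1) + before(2) + your(1) + hill(1) = 5
Line 2: lonely(2) + fruit(1) = 3
Line 3: ten(1) + sunny(2) + proud(1) + foot(1) = 5

5/3/5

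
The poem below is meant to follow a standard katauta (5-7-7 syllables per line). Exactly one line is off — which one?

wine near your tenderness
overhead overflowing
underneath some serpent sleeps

Line 1: wine (1), near (1), your (1), tenderness (3) → 6 (expected 5)
Line 2: overhead (3), overflowing (4) → 7 ✓
Line 3: underneath (3), some (1), serpent (2), sleeps (1) → 7 ✓

Line 1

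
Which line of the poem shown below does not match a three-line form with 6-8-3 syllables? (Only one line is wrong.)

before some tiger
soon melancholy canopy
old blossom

The first line

Line 1: before (2), some (1), tiger (2) → 5 (expected 6)
Line 2: soon (1), melancholy (4), canopy (3) → 8 ✓
Line 3: old (1), blossom (2) → 3 ✓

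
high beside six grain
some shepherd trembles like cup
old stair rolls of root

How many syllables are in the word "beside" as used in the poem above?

2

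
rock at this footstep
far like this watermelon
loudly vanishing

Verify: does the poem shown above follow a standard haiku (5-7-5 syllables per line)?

Yes

Line 1: rock(1) + at(1) + this(1) + footstep(2) = 5 ✓
Line 2: far(1) + like(1) + this(1) + watermelon(4) = 7 ✓
Line 3: loudly(2) + vanishing(3) = 5 ✓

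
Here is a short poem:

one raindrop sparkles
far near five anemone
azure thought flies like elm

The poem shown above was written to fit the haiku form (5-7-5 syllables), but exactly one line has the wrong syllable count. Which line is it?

The third line

Line 1: one(1) + raindrop(2) + sparkles(2) = 5 ✓
Line 2: far(1) + near(1) + five(1) + anemone(4) = 7 ✓
Line 3: azure(2) + thought(1) + flies(1) + like(1) + elm(1) = 6 (expected 5)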